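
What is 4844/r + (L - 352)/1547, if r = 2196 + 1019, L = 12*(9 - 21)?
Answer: 5899028/4973605 ≈ 1.1861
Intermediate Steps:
L = -144 (L = 12*(-12) = -144)
r = 3215
4844/r + (L - 352)/1547 = 4844/3215 + (-144 - 352)/1547 = 4844*(1/3215) - 496*1/1547 = 4844/3215 - 496/1547 = 5899028/4973605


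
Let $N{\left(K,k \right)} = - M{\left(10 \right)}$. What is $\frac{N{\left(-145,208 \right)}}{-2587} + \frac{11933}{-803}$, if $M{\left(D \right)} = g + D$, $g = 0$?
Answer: $- \frac{30862641}{2077361} \approx -14.857$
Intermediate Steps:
$M{\left(D \right)} = D$ ($M{\left(D \right)} = 0 + D = D$)
$N{\left(K,k \right)} = -10$ ($N{\left(K,k \right)} = \left(-1\right) 10 = -10$)
$\frac{N{\left(-145,208 \right)}}{-2587} + \frac{11933}{-803} = - \frac{10}{-2587} + \frac{11933}{-803} = \left(-10\right) \left(- \frac{1}{2587}\right) + 11933 \left(- \frac{1}{803}\right) = \frac{10}{2587} - \frac{11933}{803} = - \frac{30862641}{2077361}$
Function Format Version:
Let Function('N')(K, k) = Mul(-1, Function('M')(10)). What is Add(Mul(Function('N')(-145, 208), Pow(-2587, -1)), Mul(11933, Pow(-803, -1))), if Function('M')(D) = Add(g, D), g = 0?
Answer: Rational(-30862641, 2077361) ≈ -14.857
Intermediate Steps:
Function('M')(D) = D (Function('M')(D) = Add(0, D) = D)
Function('N')(K, k) = -10 (Function('N')(K, k) = Mul(-1, 10) = -10)
Add(Mul(Function('N')(-145, 208), Pow(-2587, -1)), Mul(11933, Pow(-803, -1))) = Add(Mul(-10, Pow(-2587, -1)), Mul(11933, Pow(-803, -1))) = Add(Mul(-10, Rational(-1, 2587)), Mul(11933, Rational(-1, 803))) = Add(Rational(10, 2587), Rational(-11933, 803)) = Rational(-30862641, 2077361)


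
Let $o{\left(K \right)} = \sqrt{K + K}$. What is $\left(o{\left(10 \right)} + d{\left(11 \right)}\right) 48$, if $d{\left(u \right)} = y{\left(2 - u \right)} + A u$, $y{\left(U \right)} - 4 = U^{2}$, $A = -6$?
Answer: $912 + 96 \sqrt{5} \approx 1126.7$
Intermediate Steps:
$y{\left(U \right)} = 4 + U^{2}$
$o{\left(K \right)} = \sqrt{2} \sqrt{K}$ ($o{\left(K \right)} = \sqrt{2 K} = \sqrt{2} \sqrt{K}$)
$d{\left(u \right)} = 4 + \left(2 - u\right)^{2} - 6 u$ ($d{\left(u \right)} = \left(4 + \left(2 - u\right)^{2}\right) - 6 u = 4 + \left(2 - u\right)^{2} - 6 u$)
$\left(o{\left(10 \right)} + d{\left(11 \right)}\right) 48 = \left(\sqrt{2} \sqrt{10} + \left(8 + 11^{2} - 110\right)\right) 48 = \left(2 \sqrt{5} + \left(8 + 121 - 110\right)\right) 48 = \left(2 \sqrt{5} + 19\right) 48 = \left(19 + 2 \sqrt{5}\right) 48 = 912 + 96 \sqrt{5}$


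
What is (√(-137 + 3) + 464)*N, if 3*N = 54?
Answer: 8352 + 18*I*√134 ≈ 8352.0 + 208.36*I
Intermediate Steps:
N = 18 (N = (⅓)*54 = 18)
(√(-137 + 3) + 464)*N = (√(-137 + 3) + 464)*18 = (√(-134) + 464)*18 = (I*√134 + 464)*18 = (464 + I*√134)*18 = 8352 + 18*I*√134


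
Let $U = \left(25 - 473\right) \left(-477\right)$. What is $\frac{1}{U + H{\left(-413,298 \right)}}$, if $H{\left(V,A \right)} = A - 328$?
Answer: $\frac{1}{213666} \approx 4.6802 \cdot 10^{-6}$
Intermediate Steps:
$H{\left(V,A \right)} = -328 + A$ ($H{\left(V,A \right)} = A - 328 = -328 + A$)
$U = 213696$ ($U = \left(-448\right) \left(-477\right) = 213696$)
$\frac{1}{U + H{\left(-413,298 \right)}} = \frac{1}{213696 + \left(-328 + 298\right)} = \frac{1}{213696 - 30} = \frac{1}{213666}$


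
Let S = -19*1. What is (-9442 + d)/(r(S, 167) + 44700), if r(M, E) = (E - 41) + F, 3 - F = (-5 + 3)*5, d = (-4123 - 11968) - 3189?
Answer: -28722/44839 ≈ -0.64056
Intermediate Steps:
S = -19
d = -19280 (d = -16091 - 3189 = -19280)
F = 13 (F = 3 - (-5 + 3)*5 = 3 - (-2)*5 = 3 - 1*(-10) = 3 + 10 = 13)
r(M, E) = -28 + E (r(M, E) = (E - 41) + 13 = (-41 + E) + 13 = -28 + E)
(-9442 + d)/(r(S, 167) + 44700) = (-9442 - 19280)/((-28 + 167) + 44700) = -28722/(139 + 44700) = -28722/44839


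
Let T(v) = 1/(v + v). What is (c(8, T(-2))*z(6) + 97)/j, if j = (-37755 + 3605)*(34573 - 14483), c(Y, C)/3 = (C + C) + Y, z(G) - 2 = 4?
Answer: -58/171518375 ≈ -3.3816e-7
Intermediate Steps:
z(G) = 6 (z(G) = 2 + 4 = 6)
T(v) = 1/(2*v)
c(Y, C) = 3*Y + 6*C (c(Y, C) = 3*((C + C) + Y) = 3*(2*C + Y) = 3*(Y + 2*C) = 3*Y + 6*C)
j = -686073500 (j = -34150*20090 = -686073500)
(c(8, T(-2))*z(6) + 97)/j = ((3*8 + 6*((½)/(-2)))*6 + 97)/(-686073500) = ((24 + 6*((½)*(-½)))*6 + 97)*(-1/686073500) = ((24 + 6*(-¼))*6 + 97)*(-1/686073500) = ((24 - 3/2)*6 + 97)*(-1/686073500) = ((45/2)*6 + 97)*(-1/686073500) = (135 + 97)*(-1/686073500) = 232*(-1/686073500) = -58/171518375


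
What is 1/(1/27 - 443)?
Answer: -27/11960 ≈ -0.0022575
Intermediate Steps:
1/(1/27 - 443) = 1/(-11960/27) = -27/11960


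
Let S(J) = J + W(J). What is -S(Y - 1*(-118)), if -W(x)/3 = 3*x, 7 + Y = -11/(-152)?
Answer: 16883/19 ≈ 888.58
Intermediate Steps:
Y = -1053/152 (Y = -7 - 11/(-152) = -7 - 11*(-1/152) = -7 + 11/152 = -1053/152 ≈ -6.9276)
W(x) = -9*x
S(J) = -8*J (S(J) = J - 9*J = -8*J)
-S(Y - 1*(-118)) = -(-8)*(-1053/152 - 1*(-118)) = -(-8)*(-1053/152 + 118) = -(-8)*16883/152 = -1*(-16883/19) = 16883/19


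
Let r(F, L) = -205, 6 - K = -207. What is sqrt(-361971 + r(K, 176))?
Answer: 8*I*sqrt(5659) ≈ 601.81*I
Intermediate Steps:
K = 213 (K = 6 - 1*(-207) = 6 + 207 = 213)
sqrt(-361971 + r(K, 176)) = sqrt(-361971 - 205) = sqrt(-362176) = 8*I*sqrt(5659)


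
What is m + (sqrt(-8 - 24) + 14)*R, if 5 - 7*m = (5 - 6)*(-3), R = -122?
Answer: -11954/7 - 488*I*sqrt(2) ≈ -1707.7 - 690.14*I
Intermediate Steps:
m = 2/7 (m = 5/7 - (5 - 6)*(-3)/7 = 5/7 - (-1)*(-3)/7 = 5/7 - 1/7*3 = 5/7 - 3/7 = 2/7 ≈ 0.28571)
m + (sqrt(-8 - 24) + 14)*R = 2/7 + (sqrt(-8 - 24) + 14)*(-122) = 2/7 + (sqrt(-32) + 14)*(-122) = 2/7 + (4*I*sqrt(2) + 14)*(-122) = 2/7 + (14 + 4*I*sqrt(2))*(-122) = 2/7 + (-1708 - 488*I*sqrt(2)) = -11954/7 - 488*I*sqrt(2)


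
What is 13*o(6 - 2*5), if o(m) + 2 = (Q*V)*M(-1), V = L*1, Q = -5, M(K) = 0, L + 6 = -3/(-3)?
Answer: -26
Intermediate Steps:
L = -5 (L = -6 - 3/(-3) = -6 - 3*(-⅓) = -6 + 1 = -5)
V = -5 (V = -5*1 = -5)
o(m) = -2 (o(m) = -2 - 5*(-5)*0 = -2 + 25*0 = -2 + 0 = -2)
13*o(6 - 2*5) = 13*(-2) = -26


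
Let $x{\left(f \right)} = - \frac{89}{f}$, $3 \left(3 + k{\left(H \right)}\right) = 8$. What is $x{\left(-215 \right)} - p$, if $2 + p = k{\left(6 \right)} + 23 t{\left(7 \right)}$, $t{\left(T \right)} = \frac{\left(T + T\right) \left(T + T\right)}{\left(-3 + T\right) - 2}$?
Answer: $- \frac{1452058}{645} \approx -2251.3$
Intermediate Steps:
$k{\left(H \right)} = - \frac{1}{3}$ ($k{\left(H \right)} = -3 + \frac{1}{3} \cdot 8 = -3 + \frac{8}{3} = - \frac{1}{3}$)
$t{\left(T \right)} = \frac{4 T^{2}}{-5 + T}$ ($t{\left(T \right)} = \frac{2 T 2 T}{-5 + T} = \frac{4 T^{2}}{-5 + T}$)
$p = \frac{6755}{3}$ ($p = -2 - \left(\frac{1}{3} - 23 \frac{4 \cdot 7^{2}}{-5 + 7}\right) = -2 - \left(\frac{1}{3} - 23 \cdot 4 \cdot 49 \cdot \frac{1}{2}\right) = -2 + \left(- \frac{1}{3} + 23 \cdot 98\right) = -2 + \left(- \frac{1}{3} + 2254\right) = -2 + \frac{6761}{3} = \frac{6755}{3} \approx 2251.7$)
$x{\left(-215 \right)} - p = - \frac{89}{-215} - \frac{6755}{3} = \left(-89\right) \left(- \frac{1}{215}\right) - \frac{6755}{3} = \frac{89}{215} - \frac{6755}{3} = - \frac{1452058}{645}$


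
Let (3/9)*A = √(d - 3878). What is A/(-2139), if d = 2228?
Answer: -5*I*√66/713 ≈ -0.056971*I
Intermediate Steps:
A = 15*I*√66 (A = 3*√(2228 - 3878) = 3*√(-1650) = 3*(5*I*√66) = 15*I*√66 ≈ 121.86*I)
A/(-2139) = (15*I*√66)/(-2139) = (15*I*√66)*(-1/2139) = -5*I*√66/713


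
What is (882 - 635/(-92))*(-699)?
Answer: -57163521/92 ≈ -6.2134e+5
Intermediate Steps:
(882 - 635/(-92))*(-699) = (882 - 635*(-1/92))*(-699) = (882 + 635/92)*(-699) = (81779/92)*(-699) = -57163521/92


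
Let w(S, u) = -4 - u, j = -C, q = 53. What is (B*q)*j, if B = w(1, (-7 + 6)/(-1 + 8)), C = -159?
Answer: -227529/7 ≈ -32504.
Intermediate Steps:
j = 159 (j = -1*(-159) = 159)
B = -27/7 (B = -4 - (-7 + 6)/(-1 + 8) = -4 - (-1)/7 = -4 - 1*(-⅐) = -4 + ⅐ = -27/7 ≈ -3.8571)
(B*q)*j = -27/7*53*159 = -1431/7*159 = -227529/7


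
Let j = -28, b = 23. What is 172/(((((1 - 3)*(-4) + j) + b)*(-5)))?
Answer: -172/15 ≈ -11.467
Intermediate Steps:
172/(((((1 - 3)*(-4) + j) + b)*(-5))) = 172/(((((1 - 3)*(-4) - 28) + 23)*(-5))) = 172/((((-2*(-4) - 28) + 23)*(-5))) = 172/((((8 - 28) + 23)*(-5))) = 172/(((-20 + 23)*(-5))) = 172/((3*(-5))) = 172/(-15) = 172*(-1/15) = -172/15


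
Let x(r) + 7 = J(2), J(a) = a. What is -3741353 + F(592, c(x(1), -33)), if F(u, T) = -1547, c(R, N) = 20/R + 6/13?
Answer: -3742900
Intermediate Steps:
x(r) = -5 (x(r) = -7 + 2 = -5)
c(R, N) = 6/13 + 20/R (c(R, N) = 20/R + 6*(1/13) = 20/R + 6/13 = 6/13 + 20/R)
-3741353 + F(592, c(x(1), -33)) = -3741353 - 1547 = -3742900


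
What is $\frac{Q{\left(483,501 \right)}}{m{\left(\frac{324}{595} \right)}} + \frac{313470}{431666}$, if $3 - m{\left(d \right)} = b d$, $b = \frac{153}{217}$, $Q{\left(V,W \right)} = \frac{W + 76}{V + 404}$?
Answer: $\frac{3708114956600}{3803798272899} \approx 0.97484$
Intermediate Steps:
$Q{\left(V,W \right)} = \frac{76 + W}{404 + V}$
$b = \frac{153}{217}$ ($b = 153 \cdot \frac{1}{217} = \frac{153}{217} \approx 0.70507$)
$m{\left(d \right)} = 3 - \frac{153 d}{217}$
$\frac{Q{\left(483,501 \right)}}{m{\left(\frac{324}{595} \right)}} + \frac{313470}{431666} = \frac{\frac{1}{404 + 483} \left(76 + 501\right)}{3 - \frac{153 \cdot \frac{324}{595}}{217}} + \frac{313470}{431666} = \frac{\frac{1}{887} \cdot 577}{3 - \frac{153 \cdot 324 \cdot \frac{1}{595}}{217}} + 313470 \cdot \frac{1}{431666} = \frac{\frac{1}{887} \cdot 577}{3 - \frac{2916}{7595}} + \frac{156735}{215833} = \frac{577}{887 \left(3 - \frac{2916}{7595}\right)} + \frac{156735}{215833} = \frac{577}{887 \cdot \frac{19869}{7595}} + \frac{156735}{215833} = \frac{577}{887} \cdot \frac{7595}{19869} + \frac{156735}{215833} = \frac{4382315}{17623803} + \frac{156735}{215833} = \frac{3708114956600}{3803798272899}$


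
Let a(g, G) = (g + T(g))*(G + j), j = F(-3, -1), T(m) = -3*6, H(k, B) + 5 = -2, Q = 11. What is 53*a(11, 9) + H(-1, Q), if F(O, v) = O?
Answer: -2233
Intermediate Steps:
H(k, B) = -7 (H(k, B) = -5 - 2 = -7)
T(m) = -18
j = -3
a(g, G) = (-18 + g)*(-3 + G) (a(g, G) = (g - 18)*(G - 3) = (-18 + g)*(-3 + G))
53*a(11, 9) + H(-1, Q) = 53*(54 - 18*9 - 3*11 + 9*11) - 7 = 53*(54 - 162 - 33 + 99) - 7 = 53*(-42) - 7 = -2226 - 7 = -2233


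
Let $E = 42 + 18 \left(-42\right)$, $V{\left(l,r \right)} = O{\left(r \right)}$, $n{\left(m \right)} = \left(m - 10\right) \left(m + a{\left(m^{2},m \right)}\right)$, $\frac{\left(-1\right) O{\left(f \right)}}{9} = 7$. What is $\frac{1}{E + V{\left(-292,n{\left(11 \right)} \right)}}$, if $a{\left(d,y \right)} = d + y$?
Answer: $- \frac{1}{777} \approx -0.001287$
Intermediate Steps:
$O{\left(f \right)} = -63$ ($O{\left(f \right)} = \left(-9\right) 7 = -63$)
$n{\left(m \right)} = \left(-10 + m\right) \left(m^{2} + 2 m\right)$ ($n{\left(m \right)} = \left(m - 10\right) \left(m + \left(m^{2} + m\right)\right) = \left(-10 + m\right) \left(m + \left(m + m^{2}\right)\right) = \left(-10 + m\right) \left(m^{2} + 2 m\right)$)
$V{\left(l,r \right)} = -63$
$E = -714$ ($E = 42 - 756 = -714$)
$\frac{1}{E + V{\left(-292,n{\left(11 \right)} \right)}} = \frac{1}{-714 - 63} = \frac{1}{-777} = - \frac{1}{777}$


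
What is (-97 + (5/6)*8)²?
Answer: 73441/9 ≈ 8160.1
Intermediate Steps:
(-97 + (5/6)*8)² = (-97 + (5*(⅙))*8)² = (-97 + (⅚)*8)² = (-97 + 20/3)² = (-271/3)² = 73441/9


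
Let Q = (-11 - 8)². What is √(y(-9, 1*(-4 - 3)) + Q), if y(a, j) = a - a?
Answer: 19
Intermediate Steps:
y(a, j) = 0
Q = 361 (Q = (-19)² = 361)
√(y(-9, 1*(-4 - 3)) + Q) = √(0 + 361) = √361 = 19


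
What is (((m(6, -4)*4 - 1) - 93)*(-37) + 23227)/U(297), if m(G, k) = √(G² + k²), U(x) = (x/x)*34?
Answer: 26705/34 - 148*√13/17 ≈ 754.05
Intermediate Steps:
U(x) = 34 (U(x) = 1*34 = 34)
(((m(6, -4)*4 - 1) - 93)*(-37) + 23227)/U(297) = (((√(6² + (-4)²)*4 - 1) - 93)*(-37) + 23227)/34 = (((√(36 + 16)*4 - 1) - 93)*(-37) + 23227)*(1/34) = (((√52*4 - 1) - 93)*(-37) + 23227)*(1/34) = ((((2*√13)*4 - 1) - 93)*(-37) + 23227)*(1/34) = (((8*√13 - 1) - 93)*(-37) + 23227)*(1/34) = (((-1 + 8*√13) - 93)*(-37) + 23227)*(1/34) = ((-94 + 8*√13)*(-37) + 23227)*(1/34) = ((3478 - 296*√13) + 23227)*(1/34) = (26705 - 296*√13)*(1/34) = 26705/34 - 148*√13/17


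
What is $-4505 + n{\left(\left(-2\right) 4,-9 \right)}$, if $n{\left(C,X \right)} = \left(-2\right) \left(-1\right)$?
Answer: $-4503$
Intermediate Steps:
$n{\left(C,X \right)} = 2$
$-4505 + n{\left(\left(-2\right) 4,-9 \right)} = -4505 + 2 = -4503$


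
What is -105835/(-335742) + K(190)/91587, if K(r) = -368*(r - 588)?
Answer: 6540802937/3416622506 ≈ 1.9144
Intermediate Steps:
K(r) = 216384 - 368*r (K(r) = -368*(-588 + r) = 216384 - 368*r)
-105835/(-335742) + K(190)/91587 = -105835/(-335742) + (216384 - 368*190)/91587 = -105835*(-1/335742) + (216384 - 69920)*(1/91587) = 105835/335742 + 146464*(1/91587) = 105835/335742 + 146464/91587 = 6540802937/3416622506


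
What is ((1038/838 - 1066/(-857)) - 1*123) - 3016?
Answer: -1126270100/359083 ≈ -3136.5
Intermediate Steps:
((1038/838 - 1066/(-857)) - 1*123) - 3016 = ((1038*(1/838) - 1066*(-1/857)) - 123) - 3016 = ((519/419 + 1066/857) - 123) - 3016 = (891437/359083 - 123) - 3016 = -43275772/359083 - 3016 = -1126270100/359083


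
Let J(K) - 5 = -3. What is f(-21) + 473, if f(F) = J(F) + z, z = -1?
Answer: 474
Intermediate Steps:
J(K) = 2 (J(K) = 5 - 3 = 2)
f(F) = 1 (f(F) = 2 - 1 = 1)
f(-21) + 473 = 1 + 473 = 474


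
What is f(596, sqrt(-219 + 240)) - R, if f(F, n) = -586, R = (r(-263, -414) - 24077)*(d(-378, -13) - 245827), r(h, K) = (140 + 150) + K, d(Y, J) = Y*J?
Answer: -5830336099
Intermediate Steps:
d(Y, J) = J*Y
r(h, K) = 290 + K
R = 5830335513 (R = ((290 - 414) - 24077)*(-13*(-378) - 245827) = (-124 - 24077)*(4914 - 245827) = -24201*(-240913) = 5830335513)
f(596, sqrt(-219 + 240)) - R = -586 - 1*5830335513 = -586 - 5830335513 = -5830336099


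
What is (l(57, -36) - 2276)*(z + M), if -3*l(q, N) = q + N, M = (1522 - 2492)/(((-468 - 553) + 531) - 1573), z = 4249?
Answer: -20014277931/2063 ≈ -9.7015e+6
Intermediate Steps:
M = 970/2063 (M = -970/((-1021 + 531) - 1573) = -970/(-490 - 1573) = -970/(-2063) = -970*(-1/2063) = 970/2063 ≈ 0.47019)
l(q, N) = -N/3 - q/3 (l(q, N) = -(q + N)/3 = -(N + q)/3 = -N/3 - q/3)
(l(57, -36) - 2276)*(z + M) = ((-⅓*(-36) - ⅓*57) - 2276)*(4249 + 970/2063) = ((12 - 19) - 2276)*(8766657/2063) = (-7 - 2276)*(8766657/2063) = -2283*8766657/2063 = -20014277931/2063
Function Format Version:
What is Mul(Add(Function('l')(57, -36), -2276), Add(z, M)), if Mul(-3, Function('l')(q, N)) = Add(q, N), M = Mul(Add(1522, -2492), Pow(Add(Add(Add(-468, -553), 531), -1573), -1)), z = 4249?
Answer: Rational(-20014277931, 2063) ≈ -9.7015e+6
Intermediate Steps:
M = Rational(970, 2063) (M = Mul(-970, Pow(Add(Add(-1021, 531), -1573), -1)) = Mul(-970, Pow(Add(-490, -1573), -1)) = Mul(-970, Pow(-2063, -1)) = Mul(-970, Rational(-1, 2063)) = Rational(970, 2063) ≈ 0.47019)
Function('l')(q, N) = Add(Mul(Rational(-1, 3), N), Mul(Rational(-1, 3), q)) (Function('l')(q, N) = Mul(Rational(-1, 3), Add(q, N)) = Mul(Rational(-1, 3), Add(N, q)) = Add(Mul(Rational(-1, 3), N), Mul(Rational(-1, 3), q)))
Mul(Add(Function('l')(57, -36), -2276), Add(z, M)) = Mul(Add(Add(Mul(Rational(-1, 3), -36), Mul(Rational(-1, 3), 57)), -2276), Add(4249, Rational(970, 2063))) = Mul(Add(Add(12, -19), -2276), Rational(8766657, 2063)) = Mul(Add(-7, -2276), Rational(8766657, 2063)) = Mul(-2283, Rational(8766657, 2063)) = Rational(-20014277931, 2063)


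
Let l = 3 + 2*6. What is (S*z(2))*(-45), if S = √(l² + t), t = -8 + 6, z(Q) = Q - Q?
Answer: 0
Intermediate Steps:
z(Q) = 0
l = 15 (l = 3 + 12 = 15)
t = -2
S = √223 (S = √(15² - 2) = √(225 - 2) = √223 ≈ 14.933)
(S*z(2))*(-45) = (√223*0)*(-45) = 0*(-45) = 0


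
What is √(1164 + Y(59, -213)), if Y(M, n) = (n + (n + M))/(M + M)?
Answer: √16164230/118 ≈ 34.072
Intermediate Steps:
Y(M, n) = (M + 2*n)/(2*M) (Y(M, n) = (n + (M + n))/((2*M)) = (M + 2*n)*(1/(2*M)) = (M + 2*n)/(2*M))
√(1164 + Y(59, -213)) = √(1164 + (-213 + (½)*59)/59) = √(1164 + (-213 + 59/2)/59) = √(1164 + (1/59)*(-367/2)) = √(1164 - 367/118) = √(136985/118) = √16164230/118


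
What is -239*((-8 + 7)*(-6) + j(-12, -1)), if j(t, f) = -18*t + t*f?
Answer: -55926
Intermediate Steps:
j(t, f) = -18*t + f*t
-239*((-8 + 7)*(-6) + j(-12, -1)) = -239*((-8 + 7)*(-6) - 12*(-18 - 1)) = -239*(-1*(-6) - 12*(-19)) = -239*(6 + 228) = -239*234 = -55926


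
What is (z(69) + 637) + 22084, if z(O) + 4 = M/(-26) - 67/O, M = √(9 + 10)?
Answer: 1567406/69 - √19/26 ≈ 22716.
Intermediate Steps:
M = √19 ≈ 4.3589
z(O) = -4 - 67/O - √19/26 (z(O) = -4 + (√19/(-26) - 67/O) = -4 + (√19*(-1/26) - 67/O) = -4 + (-√19/26 - 67/O) = -4 + (-67/O - √19/26) = -4 - 67/O - √19/26)
(z(69) + 637) + 22084 = ((-4 - 67/69 - √19/26) + 637) + 22084 = ((-343/69 - √19/26) + 637) + 22084 = (43610/69 - √19/26) + 22084 = 1567406/69 - √19/26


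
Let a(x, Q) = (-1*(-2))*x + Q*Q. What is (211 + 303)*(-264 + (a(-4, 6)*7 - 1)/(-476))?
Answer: -32345763/238 ≈ -1.3591e+5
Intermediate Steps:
a(x, Q) = Q² + 2*x (a(x, Q) = 2*x + Q² = Q² + 2*x)
(211 + 303)*(-264 + (a(-4, 6)*7 - 1)/(-476)) = (211 + 303)*(-264 + ((6² + 2*(-4))*7 - 1)/(-476)) = 514*(-264 + ((36 - 8)*7 - 1)*(-1/476)) = 514*(-264 + (28*7 - 1)*(-1/476)) = 514*(-264 + (196 - 1)*(-1/476)) = 514*(-264 + 195*(-1/476)) = 514*(-264 - 195/476) = 514*(-125859/476) = -32345763/238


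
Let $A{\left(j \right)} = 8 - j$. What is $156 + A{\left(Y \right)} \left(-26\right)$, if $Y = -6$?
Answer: $-208$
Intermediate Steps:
$156 + A{\left(Y \right)} \left(-26\right) = 156 + \left(8 - -6\right) \left(-26\right) = 156 + \left(8 + 6\right) \left(-26\right) = 156 + 14 \left(-26\right) = 156 - 364 = -208$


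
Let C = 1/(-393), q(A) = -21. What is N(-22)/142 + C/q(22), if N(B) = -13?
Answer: -107147/1171926 ≈ -0.091428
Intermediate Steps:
C = -1/393 ≈ -0.0025445
N(-22)/142 + C/q(22) = -13/142 - 1/393/(-21) = -13*1/142 - 1/393*(-1/21) = -13/142 + 1/8253 = -107147/1171926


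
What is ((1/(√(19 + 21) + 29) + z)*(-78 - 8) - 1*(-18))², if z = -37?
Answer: 6557215514276/641601 + 880882864*√10/641601 ≈ 1.0224e+7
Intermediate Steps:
((1/(√(19 + 21) + 29) + z)*(-78 - 8) - 1*(-18))² = ((1/(√(19 + 21) + 29) - 37)*(-78 - 8) - 1*(-18))² = ((1/(√40 + 29) - 37)*(-86) + 18)² = ((1/(2*√10 + 29) - 37)*(-86) + 18)² = ((1/(29 + 2*√10) - 37)*(-86) + 18)² = ((-37 + 1/(29 + 2*√10))*(-86) + 18)² = ((3182 - 86/(29 + 2*√10)) + 18)² = (3200 - 86/(29 + 2*√10))²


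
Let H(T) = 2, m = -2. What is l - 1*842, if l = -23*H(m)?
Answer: -888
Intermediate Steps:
l = -46 (l = -23*2 = -46)
l - 1*842 = -46 - 1*842 = -46 - 842 = -888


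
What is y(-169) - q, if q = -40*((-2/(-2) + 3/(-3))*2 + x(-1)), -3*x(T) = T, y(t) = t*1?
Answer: -467/3 ≈ -155.67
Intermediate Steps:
y(t) = t
x(T) = -T/3
q = -40/3 (q = -40*((-2/(-2) + 3/(-3))*2 - ⅓*(-1)) = -40*((-2*(-½) + 3*(-⅓))*2 + ⅓) = -40*((1 - 1)*2 + ⅓) = -40*(0*2 + ⅓) = -40*(0 + ⅓) = -40*⅓ = -40/3 ≈ -13.333)
y(-169) - q = -169 - 1*(-40/3) = -169 + 40/3 = -467/3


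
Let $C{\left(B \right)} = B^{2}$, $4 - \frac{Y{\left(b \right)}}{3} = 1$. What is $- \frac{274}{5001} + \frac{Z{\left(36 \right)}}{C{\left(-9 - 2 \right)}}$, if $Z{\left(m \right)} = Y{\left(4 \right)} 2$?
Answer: $\frac{56864}{605121} \approx 0.093971$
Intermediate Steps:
$Y{\left(b \right)} = 9$ ($Y{\left(b \right)} = 12 - 3 = 9$)
$Z{\left(m \right)} = 18$ ($Z{\left(m \right)} = 9 \cdot 2 = 18$)
$- \frac{274}{5001} + \frac{Z{\left(36 \right)}}{C{\left(-9 - 2 \right)}} = - \frac{274}{5001} + \frac{18}{\left(-9 - 2\right)^{2}} = \left(-274\right) \frac{1}{5001} + \frac{18}{\left(-9 - 2\right)^{2}} = - \frac{274}{5001} + \frac{18}{\left(-11\right)^{2}} = - \frac{274}{5001} + \frac{18}{121} = \frac{56864}{605121}$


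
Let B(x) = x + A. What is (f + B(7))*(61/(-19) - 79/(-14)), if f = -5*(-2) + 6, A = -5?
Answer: 5823/133 ≈ 43.782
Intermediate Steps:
f = 16 (f = 10 + 6 = 16)
B(x) = -5 + x (B(x) = x - 5 = -5 + x)
(f + B(7))*(61/(-19) - 79/(-14)) = (16 + (-5 + 7))*(61/(-19) - 79/(-14)) = (16 + 2)*(61*(-1/19) - 79*(-1/14)) = 18*(-61/19 + 79/14) = 18*(647/266) = 5823/133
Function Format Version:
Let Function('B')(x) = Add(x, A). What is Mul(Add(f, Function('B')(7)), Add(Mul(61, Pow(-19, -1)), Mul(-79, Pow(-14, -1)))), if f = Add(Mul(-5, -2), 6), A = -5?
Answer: Rational(5823, 133) ≈ 43.782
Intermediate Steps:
f = 16 (f = Add(10, 6) = 16)
Function('B')(x) = Add(-5, x) (Function('B')(x) = Add(x, -5) = Add(-5, x))
Mul(Add(f, Function('B')(7)), Add(Mul(61, Pow(-19, -1)), Mul(-79, Pow(-14, -1)))) = Mul(Add(16, Add(-5, 7)), Add(Mul(61, Pow(-19, -1)), Mul(-79, Pow(-14, -1)))) = Mul(Add(16, 2), Add(Mul(61, Rational(-1, 19)), Mul(-79, Rational(-1, 14)))) = Mul(18, Add(Rational(-61, 19), Rational(79, 14))) = Mul(18, Rational(647, 266)) = Rational(5823, 133)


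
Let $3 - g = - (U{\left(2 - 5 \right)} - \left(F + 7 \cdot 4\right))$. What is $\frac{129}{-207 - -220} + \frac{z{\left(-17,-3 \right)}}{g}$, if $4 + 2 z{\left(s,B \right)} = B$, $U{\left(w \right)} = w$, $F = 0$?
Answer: $\frac{1045}{104} \approx 10.048$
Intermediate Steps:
$z{\left(s,B \right)} = -2 + \frac{B}{2}$
$g = -28$ ($g = 3 - - (\left(2 - 5\right) - \left(0 + 7 \cdot 4\right)) = 3 - - (-3 - \left(0 + 28\right)) = 3 - - (-3 - 28) = 3 - \left(-1\right) \left(-31\right) = 3 - 31 = -28$)
$\frac{129}{-207 - -220} + \frac{z{\left(-17,-3 \right)}}{g} = \frac{129}{-207 - -220} + \frac{-2 + \frac{1}{2} \left(-3\right)}{-28} = \frac{129}{-207 + 220} + \left(-2 - \frac{3}{2}\right) \left(- \frac{1}{28}\right) = \frac{129}{13} - - \frac{1}{8} = 129 \cdot \frac{1}{13} + \frac{1}{8} = \frac{129}{13} + \frac{1}{8} = \frac{1045}{104}$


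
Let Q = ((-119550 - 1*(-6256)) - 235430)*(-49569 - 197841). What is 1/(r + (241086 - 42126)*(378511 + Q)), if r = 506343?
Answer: 1/17165907360021303 ≈ 5.8255e-17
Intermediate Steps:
Q = 86277804840 (Q = ((-119550 + 6256) - 235430)*(-247410) = (-113294 - 235430)*(-247410) = -348724*(-247410) = 86277804840)
1/(r + (241086 - 42126)*(378511 + Q)) = 1/(506343 + (241086 - 42126)*(378511 + 86277804840)) = 1/(506343 + 198960*86278183351) = 1/(506343 + 17165907359514960) = 1/17165907360021303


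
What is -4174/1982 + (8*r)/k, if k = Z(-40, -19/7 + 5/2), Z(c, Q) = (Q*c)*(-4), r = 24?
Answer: -38183/4955 ≈ -7.7060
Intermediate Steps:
Z(c, Q) = -4*Q*c
k = -240/7 (k = -4*(-19/7 + 5/2)*(-40) = -4*(-3/14)*(-40) = -240/7 ≈ -34.286)
-4174/1982 + (8*r)/k = -4174/1982 + (8*24)/(-240/7) = -4174*1/1982 + 192*(-7/240) = -2087/991 - 28/5 = -38183/4955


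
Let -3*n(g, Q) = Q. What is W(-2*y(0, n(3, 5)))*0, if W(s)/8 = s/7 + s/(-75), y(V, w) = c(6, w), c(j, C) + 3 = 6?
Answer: 0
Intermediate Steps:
n(g, Q) = -Q/3
c(j, C) = 3 (c(j, C) = -3 + 6 = 3)
y(V, w) = 3
W(s) = 544*s/525 (W(s) = 8*(s/7 + s/(-75)) = 8*(s*(⅐) + s*(-1/75)) = 8*(s/7 - s/75) = 8*(68*s/525) = 544*s/525)
W(-2*y(0, n(3, 5)))*0 = (544*(-2*3)/525)*0 = ((544/525)*(-6))*0 = -1088/175*0 = 0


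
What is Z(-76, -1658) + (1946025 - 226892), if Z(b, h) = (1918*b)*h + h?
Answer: 243400819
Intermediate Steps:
Z(b, h) = h + 1918*b*h (Z(b, h) = 1918*b*h + h = h + 1918*b*h)
Z(-76, -1658) + (1946025 - 226892) = -1658*(1 + 1918*(-76)) + (1946025 - 226892) = -1658*(1 - 145768) + 1719133 = -1658*(-145767) + 1719133 = 241681686 + 1719133 = 243400819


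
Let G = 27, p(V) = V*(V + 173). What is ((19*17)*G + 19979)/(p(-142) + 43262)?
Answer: 1435/1943 ≈ 0.73855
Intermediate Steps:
p(V) = V*(173 + V)
((19*17)*G + 19979)/(p(-142) + 43262) = ((19*17)*27 + 19979)/(-142*(173 - 142) + 43262) = (323*27 + 19979)/(-142*31 + 43262) = (8721 + 19979)/(-4402 + 43262) = 28700/38860 = 28700*(1/38860) = 1435/1943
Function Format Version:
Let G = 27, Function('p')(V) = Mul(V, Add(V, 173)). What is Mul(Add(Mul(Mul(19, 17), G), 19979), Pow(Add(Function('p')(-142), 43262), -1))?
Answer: Rational(1435, 1943) ≈ 0.73855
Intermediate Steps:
Function('p')(V) = Mul(V, Add(173, V))
Mul(Add(Mul(Mul(19, 17), G), 19979), Pow(Add(Function('p')(-142), 43262), -1)) = Mul(Add(Mul(Mul(19, 17), 27), 19979), Pow(Add(Mul(-142, Add(173, -142)), 43262), -1)) = Mul(Add(Mul(323, 27), 19979), Pow(Add(Mul(-142, 31), 43262), -1)) = Mul(Add(8721, 19979), Pow(Add(-4402, 43262), -1)) = Mul(28700, Pow(38860, -1)) = Mul(28700, Rational(1, 38860)) = Rational(1435, 1943)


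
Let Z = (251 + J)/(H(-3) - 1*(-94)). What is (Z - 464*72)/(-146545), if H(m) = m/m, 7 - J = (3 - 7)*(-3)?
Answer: 3173514/13921775 ≈ 0.22795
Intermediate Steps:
J = -5 (J = 7 - (3 - 7)*(-3) = 7 - (-4)*(-3) = 7 - 1*12 = 7 - 12 = -5)
H(m) = 1
Z = 246/95 (Z = (251 - 5)/(1 - 1*(-94)) = 246/(1 + 94) = 246/95 ≈ 2.5895)
(Z - 464*72)/(-146545) = (246/95 - 464*72)/(-146545) = (246/95 - 33408)*(-1/146545) = -3173514/95*(-1/146545) = 3173514/13921775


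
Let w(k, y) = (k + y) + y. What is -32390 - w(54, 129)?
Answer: -32702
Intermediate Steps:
w(k, y) = k + 2*y
-32390 - w(54, 129) = -32390 - (54 + 2*129) = -32390 - (54 + 258) = -32390 - 1*312 = -32390 - 312 = -32702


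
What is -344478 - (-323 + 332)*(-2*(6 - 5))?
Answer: -344460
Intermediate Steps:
-344478 - (-323 + 332)*(-2*(6 - 5)) = -344478 - 9*(-2*1) = -344478 - 9*(-2) = -344478 - 1*(-18) = -344478 + 18 = -344460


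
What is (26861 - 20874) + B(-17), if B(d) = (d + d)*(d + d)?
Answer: 7143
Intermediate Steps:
B(d) = 4*d² (B(d) = (2*d)*(2*d) = 4*d²)
(26861 - 20874) + B(-17) = (26861 - 20874) + 4*(-17)² = 5987 + 4*289 = 5987 + 1156 = 7143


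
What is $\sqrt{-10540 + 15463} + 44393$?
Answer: $44393 + 3 \sqrt{547} \approx 44463.0$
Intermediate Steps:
$\sqrt{-10540 + 15463} + 44393 = \sqrt{4923} + 44393 = 3 \sqrt{547} + 44393 = 44393 + 3 \sqrt{547}$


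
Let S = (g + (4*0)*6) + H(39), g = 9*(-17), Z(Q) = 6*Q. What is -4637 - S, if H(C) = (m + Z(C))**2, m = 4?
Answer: -61128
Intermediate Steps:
H(C) = (4 + 6*C)**2
g = -153
S = 56491 (S = (-153 + (4*0)*6) + 4*(2 + 3*39)**2 = (-153 + 0*6) + 4*(2 + 117)**2 = (-153 + 0) + 4*119**2 = -153 + 4*14161 = -153 + 56644 = 56491)
-4637 - S = -4637 - 1*56491 = -4637 - 56491 = -61128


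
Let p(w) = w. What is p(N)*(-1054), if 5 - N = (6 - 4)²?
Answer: -1054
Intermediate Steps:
N = 1 (N = 5 - (6 - 4)² = 5 - 1*2² = 5 - 1*4 = 5 - 4 = 1)
p(N)*(-1054) = 1*(-1054) = -1054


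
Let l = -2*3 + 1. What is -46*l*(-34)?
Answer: -7820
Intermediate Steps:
l = -5 (l = -6 + 1 = -5)
-46*l*(-34) = -46*(-5)*(-34) = 230*(-34) = -7820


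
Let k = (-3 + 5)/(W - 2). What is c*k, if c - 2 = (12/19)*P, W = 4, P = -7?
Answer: -46/19 ≈ -2.4211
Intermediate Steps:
c = -46/19 (c = 2 + (12/19)*(-7) = 2 - 84/19 = -46/19 ≈ -2.4211)
k = 1 (k = (-3 + 5)/(4 - 2) = 2/2 = 2*(½) = 1)
c*k = -46/19*1 = -46/19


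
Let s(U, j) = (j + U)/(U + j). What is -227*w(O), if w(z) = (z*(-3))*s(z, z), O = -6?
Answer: -4086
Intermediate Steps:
s(U, j) = 1 (s(U, j) = (U + j)/(U + j) = 1)
w(z) = -3*z (w(z) = (z*(-3))*1 = -3*z*1 = -3*z)
-227*w(O) = -(-681)*(-6) = -227*18 = -4086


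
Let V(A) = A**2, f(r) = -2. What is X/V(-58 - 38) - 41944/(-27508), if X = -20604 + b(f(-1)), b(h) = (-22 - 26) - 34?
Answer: -22809323/31689216 ≈ -0.71978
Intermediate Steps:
b(h) = -82 (b(h) = -48 - 34 = -82)
X = -20686 (X = -20604 - 82 = -20686)
X/V(-58 - 38) - 41944/(-27508) = -20686/(-58 - 38)**2 - 41944/(-27508) = -20686/((-96)**2) - 41944*(-1/27508) = -20686/9216 + 10486/6877 = -20686*1/9216 + 10486/6877 = -10343/4608 + 10486/6877 = -22809323/31689216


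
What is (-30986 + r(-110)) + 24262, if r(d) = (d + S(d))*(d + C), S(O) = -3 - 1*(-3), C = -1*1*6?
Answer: 6036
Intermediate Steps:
C = -6 (C = -1*6 = -6)
S(O) = 0 (S(O) = -3 + 3 = 0)
r(d) = d*(-6 + d) (r(d) = (d + 0)*(d - 6) = d*(-6 + d))
(-30986 + r(-110)) + 24262 = (-30986 - 110*(-6 - 110)) + 24262 = (-30986 - 110*(-116)) + 24262 = (-30986 + 12760) + 24262 = -18226 + 24262 = 6036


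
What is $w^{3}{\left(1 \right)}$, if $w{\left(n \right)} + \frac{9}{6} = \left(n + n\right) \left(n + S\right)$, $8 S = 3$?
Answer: $\frac{125}{64} \approx 1.9531$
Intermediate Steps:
$S = \frac{3}{8}$ ($S = \frac{1}{8} \cdot 3 = \frac{3}{8} \approx 0.375$)
$w{\left(n \right)} = - \frac{3}{2} + 2 n \left(\frac{3}{8} + n\right)$ ($w{\left(n \right)} = - \frac{3}{2} + \left(n + n\right) \left(n + \frac{3}{8}\right) = - \frac{3}{2} + 2 n \left(\frac{3}{8} + n\right)$)
$w^{3}{\left(1 \right)} = \left(- \frac{3}{2} + 2 \cdot 1^{2} + \frac{3}{4} \cdot 1\right)^{3} = \left(- \frac{3}{2} + 2 \cdot 1 + \frac{3}{4}\right)^{3} = \left(- \frac{3}{2} + 2 + \frac{3}{4}\right)^{3} = \left(\frac{5}{4}\right)^{3} = \frac{125}{64}$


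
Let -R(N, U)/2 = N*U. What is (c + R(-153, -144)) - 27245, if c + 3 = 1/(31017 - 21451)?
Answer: -682170591/9566 ≈ -71312.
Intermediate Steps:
R(N, U) = -2*N*U
c = -28697/9566 (c = -3 + 1/(31017 - 21451) = -3 + 1/9566 = -28697/9566 ≈ -2.9999)
(c + R(-153, -144)) - 27245 = (-28697/9566 - 2*(-153)*(-144)) - 27245 = (-28697/9566 - 44064) - 27245 = -421544921/9566 - 27245 = -682170591/9566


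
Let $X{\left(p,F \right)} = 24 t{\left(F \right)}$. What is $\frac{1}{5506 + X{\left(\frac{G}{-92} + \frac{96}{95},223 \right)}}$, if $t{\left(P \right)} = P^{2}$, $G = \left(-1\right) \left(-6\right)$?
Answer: $\frac{1}{1199002} \approx 8.3403 \cdot 10^{-7}$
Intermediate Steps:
$G = 6$
$X{\left(p,F \right)} = 24 F^{2}$
$\frac{1}{5506 + X{\left(\frac{G}{-92} + \frac{96}{95},223 \right)}} = \frac{1}{5506 + 24 \cdot 223^{2}} = \frac{1}{5506 + 24 \cdot 49729} = \frac{1}{5506 + 1193496} = \frac{1}{1199002}$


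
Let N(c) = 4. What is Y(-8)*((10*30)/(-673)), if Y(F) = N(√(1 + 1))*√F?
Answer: -2400*I*√2/673 ≈ -5.0433*I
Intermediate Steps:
Y(F) = 4*√F
Y(-8)*((10*30)/(-673)) = (4*√(-8))*((10*30)/(-673)) = (4*(2*I*√2))*(300*(-1/673)) = (8*I*√2)*(-300/673) = -2400*I*√2/673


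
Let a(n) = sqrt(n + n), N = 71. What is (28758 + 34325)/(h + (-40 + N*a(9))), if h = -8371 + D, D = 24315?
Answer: 7065296/1780609 - 189249*sqrt(2)/3561218 ≈ 3.8928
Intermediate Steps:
a(n) = sqrt(2)*sqrt(n) (a(n) = sqrt(2*n) = sqrt(2)*sqrt(n))
h = 15944 (h = -8371 + 24315 = 15944)
(28758 + 34325)/(h + (-40 + N*a(9))) = (28758 + 34325)/(15944 + (-40 + 71*(sqrt(2)*sqrt(9)))) = 63083/(15944 + (-40 + 71*(sqrt(2)*3))) = 63083/(15944 + (-40 + 71*(3*sqrt(2)))) = 63083/(15944 + (-40 + 213*sqrt(2))) = 63083/(15904 + 213*sqrt(2))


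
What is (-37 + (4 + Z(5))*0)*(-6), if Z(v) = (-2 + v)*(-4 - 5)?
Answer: 222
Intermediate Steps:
Z(v) = 18 - 9*v (Z(v) = (-2 + v)*(-9) = 18 - 9*v)
(-37 + (4 + Z(5))*0)*(-6) = (-37 + (4 + (18 - 9*5))*0)*(-6) = (-37 + (4 + (18 - 45))*0)*(-6) = (-37 + (4 - 27)*0)*(-6) = (-37 - 23*0)*(-6) = (-37 + 0)*(-6) = -37*(-6) = 222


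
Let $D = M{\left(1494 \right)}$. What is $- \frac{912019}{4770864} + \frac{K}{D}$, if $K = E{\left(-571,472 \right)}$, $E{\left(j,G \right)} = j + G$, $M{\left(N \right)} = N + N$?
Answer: $- \frac{88817453}{395981712} \approx -0.2243$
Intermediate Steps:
$M{\left(N \right)} = 2 N$
$E{\left(j,G \right)} = G + j$
$K = -99$ ($K = 472 - 571 = -99$)
$D = 2988$ ($D = 2 \cdot 1494 = 2988$)
$- \frac{912019}{4770864} + \frac{K}{D} = - \frac{912019}{4770864} - \frac{99}{2988} = \left(-912019\right) \frac{1}{4770864} - \frac{11}{332} = - \frac{912019}{4770864} - \frac{11}{332} = - \frac{88817453}{395981712}$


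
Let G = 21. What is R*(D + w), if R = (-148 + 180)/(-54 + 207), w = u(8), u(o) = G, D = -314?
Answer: -9376/153 ≈ -61.281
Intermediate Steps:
u(o) = 21
w = 21
R = 32/153 ≈ 0.20915
R*(D + w) = 32*(-314 + 21)/153 = (32/153)*(-293) = -9376/153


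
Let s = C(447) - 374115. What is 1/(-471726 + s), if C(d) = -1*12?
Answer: -1/845853 ≈ -1.1822e-6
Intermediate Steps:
C(d) = -12
s = -374127 (s = -12 - 374115 = -374127)
1/(-471726 + s) = 1/(-471726 - 374127) = 1/(-845853) = -1/845853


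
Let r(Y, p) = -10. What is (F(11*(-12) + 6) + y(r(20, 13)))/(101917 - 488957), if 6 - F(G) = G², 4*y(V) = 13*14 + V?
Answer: 15827/387040 ≈ 0.040892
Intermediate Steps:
y(V) = 91/2 + V/4 (y(V) = (13*14 + V)/4 = (182 + V)/4 = 91/2 + V/4)
F(G) = 6 - G²
(F(11*(-12) + 6) + y(r(20, 13)))/(101917 - 488957) = ((6 - (11*(-12) + 6)²) + (91/2 + (¼)*(-10)))/(101917 - 488957) = ((6 - (-132 + 6)²) + (91/2 - 5/2))/(-387040) = ((6 - 1*(-126)²) + 43)*(-1/387040) = ((6 - 1*15876) + 43)*(-1/387040) = ((6 - 15876) + 43)*(-1/387040) = (-15870 + 43)*(-1/387040) = -15827*(-1/387040) = 15827/387040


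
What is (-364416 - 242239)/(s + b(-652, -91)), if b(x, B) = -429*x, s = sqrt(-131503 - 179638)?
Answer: -33937251348/15647375281 + 121331*I*sqrt(311141)/15647375281 ≈ -2.1689 + 0.0043252*I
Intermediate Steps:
s = I*sqrt(311141) (s = sqrt(-311141) = I*sqrt(311141) ≈ 557.8*I)
(-364416 - 242239)/(s + b(-652, -91)) = (-364416 - 242239)/(I*sqrt(311141) - 429*(-652)) = -606655/(I*sqrt(311141) + 279708) = -606655/(279708 + I*sqrt(311141))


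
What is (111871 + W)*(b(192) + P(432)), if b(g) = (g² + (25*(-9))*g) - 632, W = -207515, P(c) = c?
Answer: 625129184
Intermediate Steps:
b(g) = -632 + g² - 225*g (b(g) = (g² - 225*g) - 632 = -632 + g² - 225*g)
(111871 + W)*(b(192) + P(432)) = (111871 - 207515)*((-632 + 192² - 225*192) + 432) = -95644*((-632 + 36864 - 43200) + 432) = -95644*(-6968 + 432) = -95644*(-6536) = 625129184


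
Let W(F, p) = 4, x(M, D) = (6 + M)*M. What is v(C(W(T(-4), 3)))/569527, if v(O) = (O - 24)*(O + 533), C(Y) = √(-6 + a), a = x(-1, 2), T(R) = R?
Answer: -31/1379 + 509*I*√11/569527 ≈ -0.02248 + 0.0029641*I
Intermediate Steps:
x(M, D) = M*(6 + M)
a = -5 (a = -(6 - 1) = -1*5 = -5)
C(Y) = I*√11 (C(Y) = √(-6 - 5) = √(-11) = I*√11)
v(O) = (-24 + O)*(533 + O)
v(C(W(T(-4), 3)))/569527 = (-12792 + (I*√11)² + 509*(I*√11))/569527 = (-12792 - 11 + 509*I*√11)*(1/569527) = (-12803 + 509*I*√11)*(1/569527) = -31/1379 + 509*I*√11/569527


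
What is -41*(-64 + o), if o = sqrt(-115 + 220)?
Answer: 2624 - 41*sqrt(105) ≈ 2203.9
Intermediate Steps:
o = sqrt(105) ≈ 10.247
-41*(-64 + o) = -41*(-64 + sqrt(105)) = 2624 - 41*sqrt(105)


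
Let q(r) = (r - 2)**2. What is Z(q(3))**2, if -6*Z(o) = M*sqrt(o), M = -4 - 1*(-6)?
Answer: 1/9 ≈ 0.11111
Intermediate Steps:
q(r) = (-2 + r)**2
M = 2 (M = -4 + 6 = 2)
Z(o) = -sqrt(o)/3
Z(q(3))**2 = (-sqrt((-2 + 3)**2)/3)**2 = (-sqrt(1**2)/3)**2 = (-sqrt(1)/3)**2 = (-1/3*1)**2 = (-1/3)**2 = 1/9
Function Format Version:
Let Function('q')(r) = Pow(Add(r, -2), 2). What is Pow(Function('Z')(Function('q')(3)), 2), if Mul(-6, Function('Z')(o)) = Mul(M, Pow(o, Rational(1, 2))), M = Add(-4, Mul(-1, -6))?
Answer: Rational(1, 9) ≈ 0.11111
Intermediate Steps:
Function('q')(r) = Pow(Add(-2, r), 2)
M = 2 (M = Add(-4, 6) = 2)
Function('Z')(o) = Mul(Rational(-1, 3), Pow(o, Rational(1, 2))) (Function('Z')(o) = Mul(Rational(-1, 6), Mul(2, Pow(o, Rational(1, 2)))) = Mul(Rational(-1, 3), Pow(o, Rational(1, 2))))
Pow(Function('Z')(Function('q')(3)), 2) = Pow(Mul(Rational(-1, 3), Pow(Pow(Add(-2, 3), 2), Rational(1, 2))), 2) = Pow(Mul(Rational(-1, 3), Pow(Pow(1, 2), Rational(1, 2))), 2) = Pow(Mul(Rational(-1, 3), Pow(1, Rational(1, 2))), 2) = Pow(Mul(Rational(-1, 3), 1), 2) = Pow(Rational(-1, 3), 2) = Rational(1, 9)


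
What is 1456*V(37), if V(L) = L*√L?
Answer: 53872*√37 ≈ 3.2769e+5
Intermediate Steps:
V(L) = L^(3/2)
1456*V(37) = 1456*37^(3/2) = 1456*(37*√37) = 53872*√37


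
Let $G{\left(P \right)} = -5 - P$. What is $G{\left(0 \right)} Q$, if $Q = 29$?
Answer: $-145$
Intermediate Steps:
$G{\left(0 \right)} Q = \left(-5 - 0\right) 29 = \left(-5 + 0\right) 29 = \left(-5\right) 29 = -145$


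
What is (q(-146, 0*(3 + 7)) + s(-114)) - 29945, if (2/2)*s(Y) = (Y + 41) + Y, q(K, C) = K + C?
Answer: -30278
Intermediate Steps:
q(K, C) = C + K
s(Y) = 41 + 2*Y (s(Y) = (Y + 41) + Y = (41 + Y) + Y = 41 + 2*Y)
(q(-146, 0*(3 + 7)) + s(-114)) - 29945 = ((0*(3 + 7) - 146) + (41 + 2*(-114))) - 29945 = ((0*10 - 146) + (41 - 228)) - 29945 = ((0 - 146) - 187) - 29945 = (-146 - 187) - 29945 = -333 - 29945 = -30278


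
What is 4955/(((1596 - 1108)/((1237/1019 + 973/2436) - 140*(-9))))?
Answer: 2216783939335/173050656 ≈ 12810.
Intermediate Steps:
4955/(((1596 - 1108)/((1237/1019 + 973/2436) - 140*(-9)))) = 4955/((488/((1237*(1/1019) + 973*(1/2436)) + 1260))) = 4955/((488/((1237/1019 + 139/348) + 1260))) = 4955/((488/(572117/354612 + 1260))) = 4955/((488/(447383237/354612))) = 4955/((488*(354612/447383237))) = 4955/(173050656/447383237) = 4955*(447383237/173050656) = 2216783939335/173050656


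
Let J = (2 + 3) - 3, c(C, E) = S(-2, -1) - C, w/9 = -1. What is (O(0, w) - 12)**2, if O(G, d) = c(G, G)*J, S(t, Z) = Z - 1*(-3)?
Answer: 64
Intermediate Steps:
w = -9 (w = 9*(-1) = -9)
S(t, Z) = 3 + Z (S(t, Z) = Z + 3 = 3 + Z)
c(C, E) = 2 - C (c(C, E) = (3 - 1) - C = 2 - C)
J = 2 (J = 5 - 3 = 2)
O(G, d) = 4 - 2*G (O(G, d) = (2 - G)*2 = 4 - 2*G)
(O(0, w) - 12)**2 = ((4 - 2*0) - 12)**2 = ((4 + 0) - 12)**2 = (4 - 12)**2 = (-8)**2 = 64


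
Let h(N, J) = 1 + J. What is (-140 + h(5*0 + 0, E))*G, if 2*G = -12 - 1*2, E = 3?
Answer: 952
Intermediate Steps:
G = -7 (G = (-12 - 1*2)/2 = (-12 - 2)/2 = (1/2)*(-14) = -7)
(-140 + h(5*0 + 0, E))*G = (-140 + (1 + 3))*(-7) = (-140 + 4)*(-7) = -136*(-7) = 952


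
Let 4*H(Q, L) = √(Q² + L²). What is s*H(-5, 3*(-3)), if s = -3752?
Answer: -938*√106 ≈ -9657.3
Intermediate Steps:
H(Q, L) = √(L² + Q²)/4 (H(Q, L) = √(Q² + L²)/4 = √(L² + Q²)/4)
s*H(-5, 3*(-3)) = -938*√((3*(-3))² + (-5)²) = -938*√((-9)² + 25) = -938*√(81 + 25) = -938*√106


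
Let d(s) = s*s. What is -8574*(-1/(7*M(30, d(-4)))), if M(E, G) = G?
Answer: 4287/56 ≈ 76.554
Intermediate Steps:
d(s) = s**2
-8574*(-1/(7*M(30, d(-4)))) = -8574/((-4)**2*(-7)) = -8574/(16*(-7)) = -8574/(-112) = -8574*(-1/112) = 4287/56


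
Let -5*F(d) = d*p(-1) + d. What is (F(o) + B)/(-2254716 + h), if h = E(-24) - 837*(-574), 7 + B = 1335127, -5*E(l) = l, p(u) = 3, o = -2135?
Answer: -3342070/4435683 ≈ -0.75345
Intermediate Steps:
E(l) = -l/5
B = 1335120 (B = -7 + 1335127 = 1335120)
h = 2402214/5 (h = -⅕*(-24) - 837*(-574) = 24/5 + 480438 = 2402214/5 ≈ 4.8044e+5)
F(d) = -4*d/5 (F(d) = -(d*3 + d)/5 = -(3*d + d)/5 = -4*d/5)
(F(o) + B)/(-2254716 + h) = (-⅘*(-2135) + 1335120)/(-2254716 + 2402214/5) = (1708 + 1335120)/(-8871366/5) = 1336828*(-5/8871366) = -3342070/4435683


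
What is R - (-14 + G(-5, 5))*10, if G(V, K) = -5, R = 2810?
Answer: 3000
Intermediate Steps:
R - (-14 + G(-5, 5))*10 = 2810 - (-14 - 5)*10 = 2810 - (-19)*10 = 2810 - 1*(-190) = 2810 + 190 = 3000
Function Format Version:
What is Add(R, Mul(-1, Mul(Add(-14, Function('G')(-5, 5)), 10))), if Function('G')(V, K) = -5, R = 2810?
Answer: 3000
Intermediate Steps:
Add(R, Mul(-1, Mul(Add(-14, Function('G')(-5, 5)), 10))) = Add(2810, Mul(-1, Mul(Add(-14, -5), 10))) = Add(2810, Mul(-1, Mul(-19, 10))) = Add(2810, Mul(-1, -190)) = Add(2810, 190) = 3000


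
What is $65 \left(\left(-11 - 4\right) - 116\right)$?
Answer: $-8515$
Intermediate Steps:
$65 \left(\left(-11 - 4\right) - 116\right) = 65 \left(-15 - 116\right) = 65 \left(-131\right) = -8515$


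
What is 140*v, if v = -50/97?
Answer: -7000/97 ≈ -72.165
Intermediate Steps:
v = -50/97 (v = -50*1/97 = -50/97 ≈ -0.51546)
140*v = 140*(-50/97) = -7000/97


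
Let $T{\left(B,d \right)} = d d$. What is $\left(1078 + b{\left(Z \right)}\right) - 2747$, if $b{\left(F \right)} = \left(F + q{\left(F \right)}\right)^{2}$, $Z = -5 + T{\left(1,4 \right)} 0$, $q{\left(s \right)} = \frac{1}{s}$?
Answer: $- \frac{41049}{25} \approx -1642.0$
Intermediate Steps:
$T{\left(B,d \right)} = d^{2}$
$Z = -5$ ($Z = -5 + 4^{2} \cdot 0 = -5 + 16 \cdot 0 = -5 + 0 = -5$)
$b{\left(F \right)} = \left(F + \frac{1}{F}\right)^{2}$
$\left(1078 + b{\left(Z \right)}\right) - 2747 = \left(1078 + \frac{\left(1 + \left(-5\right)^{2}\right)^{2}}{25}\right) - 2747 = \left(1078 + \frac{\left(1 + 25\right)^{2}}{25}\right) - 2747 = \left(1078 + \frac{26^{2}}{25}\right) - 2747 = \left(1078 + \frac{1}{25} \cdot 676\right) - 2747 = \left(1078 + \frac{676}{25}\right) - 2747 = \frac{27626}{25} - 2747 = - \frac{41049}{25}$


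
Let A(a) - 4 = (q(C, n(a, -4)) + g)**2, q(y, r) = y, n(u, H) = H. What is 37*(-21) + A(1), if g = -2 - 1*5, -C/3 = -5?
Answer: -709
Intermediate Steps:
C = 15 (C = -3*(-5) = 15)
g = -7 (g = -2 - 5 = -7)
A(a) = 68 (A(a) = 4 + (15 - 7)**2 = 4 + 8**2 = 4 + 64 = 68)
37*(-21) + A(1) = 37*(-21) + 68 = -777 + 68 = -709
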